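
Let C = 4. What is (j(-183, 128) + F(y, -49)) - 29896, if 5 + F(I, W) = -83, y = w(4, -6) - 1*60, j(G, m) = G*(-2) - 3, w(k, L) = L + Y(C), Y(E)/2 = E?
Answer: -29621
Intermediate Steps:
Y(E) = 2*E
w(k, L) = 8 + L (w(k, L) = L + 2*4 = L + 8 = 8 + L)
j(G, m) = -3 - 2*G (j(G, m) = -2*G - 3 = -3 - 2*G)
y = -58 (y = (8 - 6) - 1*60 = 2 - 60 = -58)
F(I, W) = -88 (F(I, W) = -5 - 83 = -88)
(j(-183, 128) + F(y, -49)) - 29896 = ((-3 - 2*(-183)) - 88) - 29896 = ((-3 + 366) - 88) - 29896 = (363 - 88) - 29896 = 275 - 29896 = -29621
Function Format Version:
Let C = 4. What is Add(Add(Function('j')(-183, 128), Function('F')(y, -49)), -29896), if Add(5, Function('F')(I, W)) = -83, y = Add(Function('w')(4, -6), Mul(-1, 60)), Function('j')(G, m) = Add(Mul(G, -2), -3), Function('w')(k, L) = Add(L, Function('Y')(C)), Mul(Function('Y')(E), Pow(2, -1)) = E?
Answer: -29621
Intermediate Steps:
Function('Y')(E) = Mul(2, E)
Function('w')(k, L) = Add(8, L) (Function('w')(k, L) = Add(L, Mul(2, 4)) = Add(L, 8) = Add(8, L))
Function('j')(G, m) = Add(-3, Mul(-2, G)) (Function('j')(G, m) = Add(Mul(-2, G), -3) = Add(-3, Mul(-2, G)))
y = -58 (y = Add(Add(8, -6), Mul(-1, 60)) = Add(2, -60) = -58)
Function('F')(I, W) = -88 (Function('F')(I, W) = Add(-5, -83) = -88)
Add(Add(Function('j')(-183, 128), Function('F')(y, -49)), -29896) = Add(Add(Add(-3, Mul(-2, -183)), -88), -29896) = Add(Add(Add(-3, 366), -88), -29896) = Add(Add(363, -88), -29896) = Add(275, -29896) = -29621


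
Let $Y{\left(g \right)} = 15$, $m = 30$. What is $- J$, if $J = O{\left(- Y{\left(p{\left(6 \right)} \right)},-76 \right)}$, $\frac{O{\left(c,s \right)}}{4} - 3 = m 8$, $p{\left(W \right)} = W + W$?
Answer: $-972$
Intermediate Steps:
$p{\left(W \right)} = 2 W$
$O{\left(c,s \right)} = 972$ ($O{\left(c,s \right)} = 12 + 4 \cdot 30 \cdot 8 = 12 + 4 \cdot 240 = 12 + 960 = 972$)
$J = 972$
$- J = \left(-1\right) 972 = -972$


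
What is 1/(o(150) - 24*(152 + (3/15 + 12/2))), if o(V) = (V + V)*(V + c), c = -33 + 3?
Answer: 5/161016 ≈ 3.1053e-5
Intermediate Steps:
c = -30
o(V) = 2*V*(-30 + V) (o(V) = (V + V)*(V - 30) = (2*V)*(-30 + V) = 2*V*(-30 + V))
1/(o(150) - 24*(152 + (3/15 + 12/2))) = 1/(2*150*(-30 + 150) - 24*(152 + (3/15 + 12/2))) = 1/(2*150*120 - 24*(152 + (3*(1/15) + 12*(1/2)))) = 1/(36000 - 24*(152 + (1/5 + 6))) = 1/(36000 - 24*(152 + 31/5)) = 1/(36000 - 24*791/5) = 1/(36000 - 18984/5) = 1/(161016/5) = 5/161016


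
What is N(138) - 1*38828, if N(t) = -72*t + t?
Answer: -48626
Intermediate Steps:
N(t) = -71*t
N(138) - 1*38828 = -71*138 - 1*38828 = -9798 - 38828 = -48626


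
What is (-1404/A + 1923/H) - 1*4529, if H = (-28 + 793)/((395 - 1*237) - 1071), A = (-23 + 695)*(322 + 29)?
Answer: -97447253/14280 ≈ -6824.0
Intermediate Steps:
A = 235872 (A = 672*351 = 235872)
H = -765/913 (H = 765/((395 - 237) - 1071) = 765/(158 - 1071) = 765/(-913) = 765*(-1/913) = -765/913 ≈ -0.83790)
(-1404/A + 1923/H) - 1*4529 = (-1404/235872 + 1923/(-765/913)) - 1*4529 = (-1404*1/235872 + 1923*(-913/765)) - 4529 = (-1/168 - 585233/255) - 4529 = -32773133/14280 - 4529 = -97447253/14280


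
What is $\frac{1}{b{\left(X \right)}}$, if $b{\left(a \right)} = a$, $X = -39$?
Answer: $- \frac{1}{39} \approx -0.025641$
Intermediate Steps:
$\frac{1}{b{\left(X \right)}} = \frac{1}{-39} = - \frac{1}{39}$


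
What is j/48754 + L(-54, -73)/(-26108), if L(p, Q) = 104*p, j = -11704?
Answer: -208984/8374141 ≈ -0.024956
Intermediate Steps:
j/48754 + L(-54, -73)/(-26108) = -11704/48754 + (104*(-54))/(-26108) = -11704*1/48754 - 5616*(-1/26108) = -308/1283 + 1404/6527 = -208984/8374141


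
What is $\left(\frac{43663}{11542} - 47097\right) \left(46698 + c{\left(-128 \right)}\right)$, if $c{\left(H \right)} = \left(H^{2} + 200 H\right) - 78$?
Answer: $- \frac{10165470435522}{5771} \approx -1.7615 \cdot 10^{9}$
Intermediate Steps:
$c{\left(H \right)} = -78 + H^{2} + 200 H$
$\left(\frac{43663}{11542} - 47097\right) \left(46698 + c{\left(-128 \right)}\right) = \left(\frac{43663}{11542} - 47097\right) \left(46698 + \left(-78 + \left(-128\right)^{2} + 200 \left(-128\right)\right)\right) = \left(43663 \cdot \frac{1}{11542} - 47097\right) \left(46698 - 9294\right) = \left(\frac{43663}{11542} - 47097\right) \left(46698 - 9294\right) = \left(- \frac{543549911}{11542}\right) 37404 = - \frac{10165470435522}{5771}$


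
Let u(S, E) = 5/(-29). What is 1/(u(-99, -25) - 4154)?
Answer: -29/120471 ≈ -0.00024072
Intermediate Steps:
u(S, E) = -5/29 (u(S, E) = 5*(-1/29) = -5/29)
1/(u(-99, -25) - 4154) = 1/(-5/29 - 4154) = 1/(-120471/29) = -29/120471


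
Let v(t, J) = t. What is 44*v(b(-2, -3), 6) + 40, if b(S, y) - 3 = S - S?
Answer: 172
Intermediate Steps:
b(S, y) = 3 (b(S, y) = 3 + (S - S) = 3 + 0 = 3)
44*v(b(-2, -3), 6) + 40 = 44*3 + 40 = 132 + 40 = 172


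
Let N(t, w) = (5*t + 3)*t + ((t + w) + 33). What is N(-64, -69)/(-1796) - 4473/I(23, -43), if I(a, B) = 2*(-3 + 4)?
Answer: -2018471/898 ≈ -2247.7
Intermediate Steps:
N(t, w) = 33 + t + w + t*(3 + 5*t) (N(t, w) = (3 + 5*t)*t + (33 + t + w) = t*(3 + 5*t) + (33 + t + w) = 33 + t + w + t*(3 + 5*t))
I(a, B) = 2 (I(a, B) = 2*1 = 2)
N(-64, -69)/(-1796) - 4473/I(23, -43) = (33 - 69 + 4*(-64) + 5*(-64)²)/(-1796) - 4473/2 = (33 - 69 - 256 + 5*4096)*(-1/1796) - 4473*½ = (33 - 69 - 256 + 20480)*(-1/1796) - 4473/2 = 20188*(-1/1796) - 4473/2 = -5047/449 - 4473/2 = -2018471/898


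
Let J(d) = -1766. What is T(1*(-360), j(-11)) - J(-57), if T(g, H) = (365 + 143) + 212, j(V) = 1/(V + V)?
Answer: 2486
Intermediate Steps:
j(V) = 1/(2*V)
T(g, H) = 720 (T(g, H) = 508 + 212 = 720)
T(1*(-360), j(-11)) - J(-57) = 720 - 1*(-1766) = 720 + 1766 = 2486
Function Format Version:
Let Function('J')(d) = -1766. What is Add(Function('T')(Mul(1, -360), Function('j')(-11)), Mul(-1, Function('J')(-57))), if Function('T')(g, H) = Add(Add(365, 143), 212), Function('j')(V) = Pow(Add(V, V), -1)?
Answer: 2486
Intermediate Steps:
Function('j')(V) = Mul(Rational(1, 2), Pow(V, -1)) (Function('j')(V) = Pow(Mul(2, V), -1) = Mul(Rational(1, 2), Pow(V, -1)))
Function('T')(g, H) = 720 (Function('T')(g, H) = Add(508, 212) = 720)
Add(Function('T')(Mul(1, -360), Function('j')(-11)), Mul(-1, Function('J')(-57))) = Add(720, Mul(-1, -1766)) = Add(720, 1766) = 2486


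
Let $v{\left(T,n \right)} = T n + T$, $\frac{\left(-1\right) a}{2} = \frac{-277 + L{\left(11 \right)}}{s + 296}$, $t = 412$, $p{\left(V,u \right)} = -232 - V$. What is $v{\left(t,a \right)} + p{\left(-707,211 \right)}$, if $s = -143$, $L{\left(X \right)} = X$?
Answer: $\frac{354895}{153} \approx 2319.6$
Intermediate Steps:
$a = \frac{532}{153}$ ($a = - 2 \frac{-277 + 11}{-143 + 296} = - 2 \left(- \frac{266}{153}\right) = - 2 \left(\left(-266\right) \frac{1}{153}\right) = \left(-2\right) \left(- \frac{266}{153}\right) = \frac{532}{153} \approx 3.4771$)
$v{\left(T,n \right)} = T + T n$
$v{\left(t,a \right)} + p{\left(-707,211 \right)} = 412 \left(1 + \frac{532}{153}\right) - -475 = 412 \cdot \frac{685}{153} + \left(-232 + 707\right) = \frac{282220}{153} + 475 = \frac{354895}{153}$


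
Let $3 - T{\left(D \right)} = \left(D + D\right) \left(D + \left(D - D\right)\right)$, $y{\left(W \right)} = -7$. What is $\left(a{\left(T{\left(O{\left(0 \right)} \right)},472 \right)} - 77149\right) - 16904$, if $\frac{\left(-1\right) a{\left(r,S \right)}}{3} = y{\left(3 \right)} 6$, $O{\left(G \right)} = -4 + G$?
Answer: $-93927$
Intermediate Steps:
$T{\left(D \right)} = 3 - 2 D^{2}$ ($T{\left(D \right)} = 3 - \left(D + D\right) \left(D + \left(D - D\right)\right) = 3 - 2 D \left(D + 0\right) = 3 - 2 D D = 3 - 2 D^{2}$)
$a{\left(r,S \right)} = 126$ ($a{\left(r,S \right)} = - 3 \left(\left(-7\right) 6\right) = \left(-3\right) \left(-42\right) = 126$)
$\left(a{\left(T{\left(O{\left(0 \right)} \right)},472 \right)} - 77149\right) - 16904 = \left(126 - 77149\right) - 16904 = -77023 - 16904 = -93927$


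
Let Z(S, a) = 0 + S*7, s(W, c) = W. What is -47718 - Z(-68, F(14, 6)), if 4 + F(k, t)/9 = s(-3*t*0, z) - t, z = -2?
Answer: -47242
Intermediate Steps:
F(k, t) = -36 - 9*t (F(k, t) = -36 + 9*(-3*t*0 - t) = -36 + 9*(0 - t) = -36 + 9*(-t) = -36 - 9*t)
Z(S, a) = 7*S (Z(S, a) = 0 + 7*S = 7*S)
-47718 - Z(-68, F(14, 6)) = -47718 - 7*(-68) = -47718 - 1*(-476) = -47718 + 476 = -47242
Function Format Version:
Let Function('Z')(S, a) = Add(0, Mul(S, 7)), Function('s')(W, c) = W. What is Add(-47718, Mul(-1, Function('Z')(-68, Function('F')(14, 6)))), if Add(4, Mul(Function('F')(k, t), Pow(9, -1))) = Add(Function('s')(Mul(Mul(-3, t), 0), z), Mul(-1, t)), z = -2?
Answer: -47242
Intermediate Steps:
Function('F')(k, t) = Add(-36, Mul(-9, t)) (Function('F')(k, t) = Add(-36, Mul(9, Add(Mul(Mul(-3, t), 0), Mul(-1, t)))) = Add(-36, Mul(9, Add(0, Mul(-1, t)))) = Add(-36, Mul(9, Mul(-1, t))) = Add(-36, Mul(-9, t)))
Function('Z')(S, a) = Mul(7, S) (Function('Z')(S, a) = Add(0, Mul(7, S)) = Mul(7, S))
Add(-47718, Mul(-1, Function('Z')(-68, Function('F')(14, 6)))) = Add(-47718, Mul(-1, Mul(7, -68))) = Add(-47718, Mul(-1, -476)) = Add(-47718, 476) = -47242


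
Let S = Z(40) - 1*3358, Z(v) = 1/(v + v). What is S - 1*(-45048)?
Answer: 3335201/80 ≈ 41690.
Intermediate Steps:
Z(v) = 1/(2*v)
S = -268639/80 (S = (½)/40 - 1*3358 = (½)*(1/40) - 3358 = 1/80 - 3358 = -268639/80 ≈ -3358.0)
S - 1*(-45048) = -268639/80 - 1*(-45048) = -268639/80 + 45048 = 3335201/80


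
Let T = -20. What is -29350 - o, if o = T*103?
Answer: -27290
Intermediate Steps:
o = -2060 (o = -20*103 = -2060)
-29350 - o = -29350 - 1*(-2060) = -29350 + 2060 = -27290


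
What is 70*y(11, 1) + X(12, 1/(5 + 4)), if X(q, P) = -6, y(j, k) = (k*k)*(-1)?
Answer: -76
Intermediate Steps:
y(j, k) = -k² (y(j, k) = k²*(-1) = -k²)
70*y(11, 1) + X(12, 1/(5 + 4)) = 70*(-1*1²) - 6 = 70*(-1*1) - 6 = 70*(-1) - 6 = -70 - 6 = -76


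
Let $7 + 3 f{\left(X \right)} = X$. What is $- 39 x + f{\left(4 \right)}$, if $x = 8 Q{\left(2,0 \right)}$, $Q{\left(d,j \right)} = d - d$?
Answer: $-1$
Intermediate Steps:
$f{\left(X \right)} = - \frac{7}{3} + \frac{X}{3}$
$Q{\left(d,j \right)} = 0$
$x = 0$ ($x = 8 \cdot 0 = 0$)
$- 39 x + f{\left(4 \right)} = \left(-39\right) 0 + \left(- \frac{7}{3} + \frac{1}{3} \cdot 4\right) = 0 + \left(- \frac{7}{3} + \frac{4}{3}\right) = 0 - 1 = -1$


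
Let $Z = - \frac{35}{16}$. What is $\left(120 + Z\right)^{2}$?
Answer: $\frac{3553225}{256} \approx 13880.0$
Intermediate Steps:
$Z = - \frac{35}{16}$ ($Z = \left(-35\right) \frac{1}{16} = - \frac{35}{16} \approx -2.1875$)
$\left(120 + Z\right)^{2} = \left(120 - \frac{35}{16}\right)^{2} = \left(\frac{1885}{16}\right)^{2} = \frac{3553225}{256}$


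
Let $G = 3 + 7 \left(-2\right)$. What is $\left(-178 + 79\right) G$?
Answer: $1089$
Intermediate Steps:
$G = -11$ ($G = 3 - 14 = -11$)
$\left(-178 + 79\right) G = \left(-178 + 79\right) \left(-11\right) = \left(-99\right) \left(-11\right) = 1089$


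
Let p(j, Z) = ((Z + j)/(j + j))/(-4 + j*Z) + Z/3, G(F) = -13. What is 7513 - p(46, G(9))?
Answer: 1249020067/166152 ≈ 7517.3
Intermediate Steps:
p(j, Z) = Z/3 + (Z + j)/(2*j*(-4 + Z*j)) (p(j, Z) = ((Z + j)/((2*j)))/(-4 + Z*j) + Z*(1/3) = ((Z + j)*(1/(2*j)))/(-4 + Z*j) + Z/3 = ((Z + j)/(2*j))/(-4 + Z*j) + Z/3 = (Z + j)/(2*j*(-4 + Z*j)) + Z/3 = Z/3 + (Z + j)/(2*j*(-4 + Z*j)))
7513 - p(46, G(9)) = 7513 - (3*(-13) + 3*46 - 8*(-13)*46 + 2*(-13)**2*46**2)/(6*46*(-4 - 13*46)) = 7513 - (-39 + 138 + 4784 + 2*169*2116)/(6*46*(-4 - 598)) = 7513 - (-39 + 138 + 4784 + 715208)/(6*46*(-602)) = 7513 - (-1)*720091/(6*46*602) = 7513 - 1*(-720091/166152) = 7513 + 720091/166152 = 1249020067/166152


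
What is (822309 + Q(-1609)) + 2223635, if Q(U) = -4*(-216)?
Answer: 3046808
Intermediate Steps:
Q(U) = 864
(822309 + Q(-1609)) + 2223635 = (822309 + 864) + 2223635 = 823173 + 2223635 = 3046808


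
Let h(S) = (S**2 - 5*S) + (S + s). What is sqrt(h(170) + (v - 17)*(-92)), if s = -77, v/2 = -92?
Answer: sqrt(46635) ≈ 215.95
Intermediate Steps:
v = -184 (v = 2*(-92) = -184)
h(S) = -77 + S**2 - 4*S (h(S) = (S**2 - 5*S) + (S - 77) = (S**2 - 5*S) + (-77 + S) = -77 + S**2 - 4*S)
sqrt(h(170) + (v - 17)*(-92)) = sqrt((-77 + 170**2 - 4*170) + (-184 - 17)*(-92)) = sqrt((-77 + 28900 - 680) - 201*(-92)) = sqrt(28143 + 18492) = sqrt(46635)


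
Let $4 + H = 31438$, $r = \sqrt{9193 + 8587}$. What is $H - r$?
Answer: $31434 - 2 \sqrt{4445} \approx 31301.0$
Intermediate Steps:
$r = 2 \sqrt{4445}$ ($r = \sqrt{17780} = 2 \sqrt{4445} \approx 133.34$)
$H = 31434$ ($H = -4 + 31438 = 31434$)
$H - r = 31434 - 2 \sqrt{4445}$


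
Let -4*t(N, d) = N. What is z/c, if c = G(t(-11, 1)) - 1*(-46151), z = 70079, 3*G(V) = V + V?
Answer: 420474/276917 ≈ 1.5184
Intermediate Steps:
t(N, d) = -N/4
G(V) = 2*V/3 (G(V) = (V + V)/3 = (2*V)/3 = 2*V/3)
c = 276917/6 (c = 2*(-¼*(-11))/3 - 1*(-46151) = (⅔)*(11/4) + 46151 = 11/6 + 46151 = 276917/6 ≈ 46153.)
z/c = 70079/(276917/6) = 70079*(6/276917) = 420474/276917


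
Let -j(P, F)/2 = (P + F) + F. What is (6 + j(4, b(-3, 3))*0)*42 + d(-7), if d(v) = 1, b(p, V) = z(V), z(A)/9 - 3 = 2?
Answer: 253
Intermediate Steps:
z(A) = 45 (z(A) = 27 + 9*2 = 27 + 18 = 45)
b(p, V) = 45
j(P, F) = -4*F - 2*P (j(P, F) = -2*((P + F) + F) = -2*((F + P) + F) = -2*(P + 2*F) = -4*F - 2*P)
(6 + j(4, b(-3, 3))*0)*42 + d(-7) = (6 + (-4*45 - 2*4)*0)*42 + 1 = (6 + (-180 - 8)*0)*42 + 1 = (6 - 188*0)*42 + 1 = (6 + 0)*42 + 1 = 6*42 + 1 = 252 + 1 = 253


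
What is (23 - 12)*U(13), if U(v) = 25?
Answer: 275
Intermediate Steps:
(23 - 12)*U(13) = (23 - 12)*25 = 11*25 = 275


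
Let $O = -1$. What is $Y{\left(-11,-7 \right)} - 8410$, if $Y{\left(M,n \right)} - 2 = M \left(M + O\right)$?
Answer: $-8276$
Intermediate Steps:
$Y{\left(M,n \right)} = 2 + M \left(-1 + M\right)$ ($Y{\left(M,n \right)} = 2 + M \left(M - 1\right) = 2 + M \left(-1 + M\right)$)
$Y{\left(-11,-7 \right)} - 8410 = \left(2 + \left(-11\right)^{2} - -11\right) - 8410 = \left(2 + 121 + 11\right) - 8410 = 134 - 8410 = -8276$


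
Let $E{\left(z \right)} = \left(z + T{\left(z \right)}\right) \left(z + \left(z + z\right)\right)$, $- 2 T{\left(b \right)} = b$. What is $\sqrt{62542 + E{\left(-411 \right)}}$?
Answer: $\frac{\sqrt{1263694}}{2} \approx 562.07$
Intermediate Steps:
$T{\left(b \right)} = - \frac{b}{2}$
$E{\left(z \right)} = \frac{3 z^{2}}{2}$ ($E{\left(z \right)} = \left(z - \frac{z}{2}\right) \left(z + \left(z + z\right)\right) = \frac{z}{2} \left(z + 2 z\right) = \frac{z}{2} \cdot 3 z = \frac{3 z^{2}}{2}$)
$\sqrt{62542 + E{\left(-411 \right)}} = \sqrt{62542 + \frac{3 \left(-411\right)^{2}}{2}} = \sqrt{62542 + \frac{3}{2} \cdot 168921} = \sqrt{62542 + \frac{506763}{2}} = \sqrt{\frac{631847}{2}} = \frac{\sqrt{1263694}}{2}$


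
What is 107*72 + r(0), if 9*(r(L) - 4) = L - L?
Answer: 7708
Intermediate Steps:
r(L) = 4 (r(L) = 4 + (L - L)/9 = 4 + (⅑)*0 = 4 + 0 = 4)
107*72 + r(0) = 107*72 + 4 = 7704 + 4 = 7708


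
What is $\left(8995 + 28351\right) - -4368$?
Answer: $41714$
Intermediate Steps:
$\left(8995 + 28351\right) - -4368 = 37346 + 4368 = 41714$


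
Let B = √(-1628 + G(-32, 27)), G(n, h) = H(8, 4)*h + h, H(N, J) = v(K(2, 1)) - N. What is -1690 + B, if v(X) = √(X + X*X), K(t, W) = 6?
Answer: -1690 + I*√(1817 - 27*√42) ≈ -1690.0 + 40.522*I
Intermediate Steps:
v(X) = √(X + X²)
H(N, J) = √42 - N (H(N, J) = √(6*(1 + 6)) - N = √(6*7) - N = √42 - N)
G(n, h) = h + h*(-8 + √42) (G(n, h) = (√42 - 1*8)*h + h = (√42 - 8)*h + h = (-8 + √42)*h + h = h*(-8 + √42) + h = h + h*(-8 + √42))
B = √(-1817 + 27*√42) (B = √(-1628 + 27*(-7 + √42)) = √(-1628 + (-189 + 27*√42)) = √(-1817 + 27*√42) ≈ 40.522*I)
-1690 + B = -1690 + √(-1817 + 27*√42)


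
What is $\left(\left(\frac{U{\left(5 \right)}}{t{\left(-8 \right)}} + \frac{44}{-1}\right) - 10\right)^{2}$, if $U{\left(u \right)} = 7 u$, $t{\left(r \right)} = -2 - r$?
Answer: $\frac{83521}{36} \approx 2320.0$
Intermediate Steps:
$\left(\left(\frac{U{\left(5 \right)}}{t{\left(-8 \right)}} + \frac{44}{-1}\right) - 10\right)^{2} = \left(\left(\frac{7 \cdot 5}{-2 - -8} + \frac{44}{-1}\right) - 10\right)^{2} = \left(\left(\frac{35}{-2 + 8} + 44 \left(-1\right)\right) - 10\right)^{2} = \left(\left(\frac{35}{6} - 44\right) - 10\right)^{2} = \left(- \frac{229}{6} - 10\right)^{2} = \left(- \frac{289}{6}\right)^{2} = \frac{83521}{36}$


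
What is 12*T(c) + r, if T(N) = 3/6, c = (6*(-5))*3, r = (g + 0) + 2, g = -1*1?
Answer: 7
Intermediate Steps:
g = -1
r = 1 (r = (-1 + 0) + 2 = -1 + 2 = 1)
c = -90 (c = -30*3 = -90)
T(N) = ½ (T(N) = 3*(⅙) = ½)
12*T(c) + r = 12*(½) + 1 = 6 + 1 = 7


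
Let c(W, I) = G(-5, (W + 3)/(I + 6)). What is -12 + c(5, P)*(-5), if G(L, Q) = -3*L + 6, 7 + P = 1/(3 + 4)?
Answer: -117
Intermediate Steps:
P = -48/7 (P = -7 + 1/(3 + 4) = -7 + 1/7 = -7 + ⅐ = -48/7 ≈ -6.8571)
G(L, Q) = 6 - 3*L
c(W, I) = 21 (c(W, I) = 6 - 3*(-5) = 6 + 15 = 21)
-12 + c(5, P)*(-5) = -12 + 21*(-5) = -12 - 105 = -117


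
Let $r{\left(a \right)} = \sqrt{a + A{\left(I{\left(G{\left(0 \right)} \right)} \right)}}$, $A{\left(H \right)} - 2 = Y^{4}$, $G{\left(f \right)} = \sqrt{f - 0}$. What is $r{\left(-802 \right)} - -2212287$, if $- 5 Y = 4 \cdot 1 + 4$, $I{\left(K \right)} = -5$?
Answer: $2212287 + \frac{4 i \sqrt{30994}}{25} \approx 2.2123 \cdot 10^{6} + 28.168 i$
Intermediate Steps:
$G{\left(f \right)} = \sqrt{f}$ ($G{\left(f \right)} = \sqrt{f + 0} = \sqrt{f}$)
$Y = - \frac{8}{5}$ ($Y = - \frac{4 \cdot 1 + 4}{5} = - \frac{4 + 4}{5} = \left(- \frac{1}{5}\right) 8 = - \frac{8}{5} \approx -1.6$)
$A{\left(H \right)} = \frac{5346}{625}$ ($A{\left(H \right)} = 2 + \left(- \frac{8}{5}\right)^{4} = 2 + \frac{4096}{625} = \frac{5346}{625}$)
$r{\left(a \right)} = \sqrt{\frac{5346}{625} + a}$ ($r{\left(a \right)} = \sqrt{a + \frac{5346}{625}} = \sqrt{\frac{5346}{625} + a}$)
$r{\left(-802 \right)} - -2212287 = \frac{\sqrt{5346 + 625 \left(-802\right)}}{25} - -2212287 = \frac{\sqrt{5346 - 501250}}{25} + 2212287 = \frac{\sqrt{-495904}}{25} + 2212287 = \frac{4 i \sqrt{30994}}{25} + 2212287 = 2212287 + \frac{4 i \sqrt{30994}}{25}$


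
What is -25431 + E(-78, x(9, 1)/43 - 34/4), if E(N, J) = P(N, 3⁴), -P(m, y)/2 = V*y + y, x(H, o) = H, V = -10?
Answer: -23973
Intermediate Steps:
P(m, y) = 18*y (P(m, y) = -2*(-10*y + y) = -(-18)*y = 18*y)
E(N, J) = 1458 (E(N, J) = 18*3⁴ = 18*81 = 1458)
-25431 + E(-78, x(9, 1)/43 - 34/4) = -25431 + 1458 = -23973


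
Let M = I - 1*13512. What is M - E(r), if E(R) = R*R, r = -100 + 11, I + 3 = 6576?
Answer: -14860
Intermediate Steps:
I = 6573 (I = -3 + 6576 = 6573)
r = -89
E(R) = R**2
M = -6939 (M = 6573 - 1*13512 = 6573 - 13512 = -6939)
M - E(r) = -6939 - 1*(-89)**2 = -6939 - 1*7921 = -6939 - 7921 = -14860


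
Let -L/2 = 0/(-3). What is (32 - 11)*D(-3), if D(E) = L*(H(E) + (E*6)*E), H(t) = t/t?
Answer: 0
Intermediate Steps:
L = 0 (L = -0/(-3) = -0*(-1)/3 = -2*0 = 0)
H(t) = 1
D(E) = 0 (D(E) = 0*(1 + (E*6)*E) = 0*(1 + (6*E)*E) = 0*(1 + 6*E²) = 0)
(32 - 11)*D(-3) = (32 - 11)*0 = 21*0 = 0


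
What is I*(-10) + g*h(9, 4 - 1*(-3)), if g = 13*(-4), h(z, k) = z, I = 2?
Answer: -488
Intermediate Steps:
g = -52
I*(-10) + g*h(9, 4 - 1*(-3)) = 2*(-10) - 52*9 = -20 - 468 = -488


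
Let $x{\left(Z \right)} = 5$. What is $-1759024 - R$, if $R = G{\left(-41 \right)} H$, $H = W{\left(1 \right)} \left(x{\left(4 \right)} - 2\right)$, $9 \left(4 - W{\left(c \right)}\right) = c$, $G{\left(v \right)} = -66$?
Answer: $-1758254$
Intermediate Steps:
$W{\left(c \right)} = 4 - \frac{c}{9}$
$H = \frac{35}{3}$ ($H = \left(4 - \frac{1}{9}\right) \left(5 - 2\right) = \left(4 - \frac{1}{9}\right) 3 = \frac{35}{9} \cdot 3 = \frac{35}{3} \approx 11.667$)
$R = -770$ ($R = \left(-66\right) \frac{35}{3} = -770$)
$-1759024 - R = -1759024 - -770 = -1759024 + 770 = -1758254$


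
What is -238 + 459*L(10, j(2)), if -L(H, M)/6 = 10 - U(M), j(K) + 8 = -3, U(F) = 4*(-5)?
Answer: -82858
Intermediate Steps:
U(F) = -20
j(K) = -11 (j(K) = -8 - 3 = -11)
L(H, M) = -180 (L(H, M) = -6*(10 - 1*(-20)) = -6*(10 + 20) = -6*30 = -180)
-238 + 459*L(10, j(2)) = -238 + 459*(-180) = -238 - 82620 = -82858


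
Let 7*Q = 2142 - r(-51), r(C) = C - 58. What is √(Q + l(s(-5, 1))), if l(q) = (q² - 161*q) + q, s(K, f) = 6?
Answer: I*√29519/7 ≈ 24.544*I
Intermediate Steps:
r(C) = -58 + C
Q = 2251/7 (Q = (2142 - (-58 - 51))/7 = (2142 - 1*(-109))/7 = (2142 + 109)/7 = (⅐)*2251 = 2251/7 ≈ 321.57)
l(q) = q² - 160*q
√(Q + l(s(-5, 1))) = √(2251/7 + 6*(-160 + 6)) = √(2251/7 + 6*(-154)) = √(2251/7 - 924) = √(-4217/7) = I*√29519/7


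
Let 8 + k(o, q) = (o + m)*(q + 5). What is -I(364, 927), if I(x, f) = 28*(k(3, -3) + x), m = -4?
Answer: -9912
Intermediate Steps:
k(o, q) = -8 + (-4 + o)*(5 + q) (k(o, q) = -8 + (o - 4)*(q + 5) = -8 + (-4 + o)*(5 + q))
I(x, f) = -280 + 28*x (I(x, f) = 28*((-28 - 4*(-3) + 5*3 + 3*(-3)) + x) = 28*((-28 + 12 + 15 - 9) + x) = 28*(-10 + x) = -280 + 28*x)
-I(364, 927) = -(-280 + 28*364) = -(-280 + 10192) = -1*9912 = -9912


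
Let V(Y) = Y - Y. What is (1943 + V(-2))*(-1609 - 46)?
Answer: -3215665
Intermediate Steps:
V(Y) = 0
(1943 + V(-2))*(-1609 - 46) = (1943 + 0)*(-1609 - 46) = 1943*(-1655) = -3215665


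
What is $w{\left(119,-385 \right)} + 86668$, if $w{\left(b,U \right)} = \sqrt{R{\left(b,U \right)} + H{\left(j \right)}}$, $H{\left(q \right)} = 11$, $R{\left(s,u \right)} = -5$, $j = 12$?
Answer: $86668 + \sqrt{6} \approx 86671.0$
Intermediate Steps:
$w{\left(b,U \right)} = \sqrt{6}$ ($w{\left(b,U \right)} = \sqrt{-5 + 11} = \sqrt{6}$)
$w{\left(119,-385 \right)} + 86668 = \sqrt{6} + 86668 = 86668 + \sqrt{6}$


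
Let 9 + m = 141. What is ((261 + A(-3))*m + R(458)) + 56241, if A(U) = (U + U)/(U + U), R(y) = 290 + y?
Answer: 91573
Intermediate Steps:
m = 132 (m = -9 + 141 = 132)
A(U) = 1 (A(U) = (2*U)/((2*U)) = (2*U)*(1/(2*U)) = 1)
((261 + A(-3))*m + R(458)) + 56241 = ((261 + 1)*132 + (290 + 458)) + 56241 = (262*132 + 748) + 56241 = (34584 + 748) + 56241 = 35332 + 56241 = 91573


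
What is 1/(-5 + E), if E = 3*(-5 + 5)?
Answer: -⅕ ≈ -0.20000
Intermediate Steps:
E = 0 (E = 3*0 = 0)
1/(-5 + E) = 1/(-5 + 0) = 1/(-5) = -⅕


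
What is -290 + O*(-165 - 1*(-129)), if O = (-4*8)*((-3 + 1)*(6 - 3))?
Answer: -7202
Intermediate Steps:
O = 192 (O = -(-64)*3 = -32*(-6) = 192)
-290 + O*(-165 - 1*(-129)) = -290 + 192*(-165 - 1*(-129)) = -290 + 192*(-165 + 129) = -290 + 192*(-36) = -290 - 6912 = -7202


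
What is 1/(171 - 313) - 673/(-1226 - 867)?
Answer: 93473/297206 ≈ 0.31451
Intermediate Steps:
1/(171 - 313) - 673/(-1226 - 867) = 1/(-142) - 673/(-2093) = -1/142 - 673*(-1/2093) = -1/142 + 673/2093 = 93473/297206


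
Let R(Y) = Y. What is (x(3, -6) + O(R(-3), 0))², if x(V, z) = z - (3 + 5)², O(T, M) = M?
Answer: 4900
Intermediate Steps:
x(V, z) = -64 + z (x(V, z) = z - 1*8² = z - 1*64 = z - 64 = -64 + z)
(x(3, -6) + O(R(-3), 0))² = ((-64 - 6) + 0)² = (-70 + 0)² = (-70)² = 4900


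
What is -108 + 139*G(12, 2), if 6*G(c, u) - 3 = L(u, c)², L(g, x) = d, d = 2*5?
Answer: 13669/6 ≈ 2278.2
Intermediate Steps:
d = 10
L(g, x) = 10
G(c, u) = 103/6 (G(c, u) = ½ + (⅙)*10² = ½ + (⅙)*100 = ½ + 50/3 = 103/6)
-108 + 139*G(12, 2) = -108 + 139*(103/6) = -108 + 14317/6 = 13669/6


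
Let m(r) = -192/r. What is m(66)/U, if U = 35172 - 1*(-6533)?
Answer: -32/458755 ≈ -6.9754e-5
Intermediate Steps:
U = 41705 (U = 35172 + 6533 = 41705)
m(66)/U = -192/66/41705 = -192*1/66*(1/41705) = -32/11*1/41705 = -32/458755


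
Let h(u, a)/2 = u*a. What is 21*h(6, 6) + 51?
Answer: 1563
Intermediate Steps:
h(u, a) = 2*a*u (h(u, a) = 2*(u*a) = 2*(a*u) = 2*a*u)
21*h(6, 6) + 51 = 21*(2*6*6) + 51 = 21*72 + 51 = 1512 + 51 = 1563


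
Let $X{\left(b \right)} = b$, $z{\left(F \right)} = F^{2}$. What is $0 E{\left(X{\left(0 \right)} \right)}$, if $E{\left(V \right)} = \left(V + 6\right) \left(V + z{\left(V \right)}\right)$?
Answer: $0$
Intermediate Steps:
$E{\left(V \right)} = \left(6 + V\right) \left(V + V^{2}\right)$ ($E{\left(V \right)} = \left(V + 6\right) \left(V + V^{2}\right) = \left(6 + V\right) \left(V + V^{2}\right)$)
$0 E{\left(X{\left(0 \right)} \right)} = 0 \cdot 0 \left(6 + 0^{2} + 7 \cdot 0\right) = 0 \cdot 0 \left(6 + 0 + 0\right) = 0 \cdot 0 \cdot 6 = 0 \cdot 0 = 0$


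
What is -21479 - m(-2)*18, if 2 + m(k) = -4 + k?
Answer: -21335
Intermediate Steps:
m(k) = -6 + k (m(k) = -2 + (-4 + k) = -6 + k)
-21479 - m(-2)*18 = -21479 - (-6 - 2)*18 = -21479 - 1*(-8)*18 = -21479 + 8*18 = -21479 + 144 = -21335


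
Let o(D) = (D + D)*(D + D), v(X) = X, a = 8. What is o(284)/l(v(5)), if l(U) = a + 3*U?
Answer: 322624/23 ≈ 14027.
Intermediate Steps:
l(U) = 8 + 3*U
o(D) = 4*D² (o(D) = (2*D)*(2*D) = 4*D²)
o(284)/l(v(5)) = (4*284²)/(8 + 3*5) = (4*80656)/(8 + 15) = 322624/23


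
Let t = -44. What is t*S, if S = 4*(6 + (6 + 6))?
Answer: -3168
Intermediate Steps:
S = 72 (S = 4*(6 + 12) = 4*18 = 72)
t*S = -44*72 = -3168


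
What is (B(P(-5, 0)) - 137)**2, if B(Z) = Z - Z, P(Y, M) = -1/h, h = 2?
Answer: 18769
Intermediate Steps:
P(Y, M) = -1/2
B(Z) = 0
(B(P(-5, 0)) - 137)**2 = (0 - 137)**2 = (-137)**2 = 18769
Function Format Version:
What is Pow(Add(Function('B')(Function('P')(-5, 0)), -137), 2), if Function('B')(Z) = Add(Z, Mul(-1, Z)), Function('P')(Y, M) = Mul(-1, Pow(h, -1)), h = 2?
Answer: 18769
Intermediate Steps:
Function('P')(Y, M) = Rational(-1, 2) (Function('P')(Y, M) = Mul(-1, Pow(2, -1)) = Mul(-1, Rational(1, 2)) = Rational(-1, 2))
Function('B')(Z) = 0
Pow(Add(Function('B')(Function('P')(-5, 0)), -137), 2) = Pow(Add(0, -137), 2) = Pow(-137, 2) = 18769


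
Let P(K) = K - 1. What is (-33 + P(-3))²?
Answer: 1369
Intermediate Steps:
P(K) = -1 + K
(-33 + P(-3))² = (-33 + (-1 - 3))² = (-33 - 4)² = (-37)² = 1369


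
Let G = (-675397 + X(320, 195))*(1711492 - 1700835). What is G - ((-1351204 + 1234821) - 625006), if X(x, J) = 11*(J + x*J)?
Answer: 140859625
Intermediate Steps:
X(x, J) = 11*J + 11*J*x (X(x, J) = 11*(J + J*x) = 11*J + 11*J*x)
G = 140118236 (G = (-675397 + 11*195*(1 + 320))*(1711492 - 1700835) = (-675397 + 11*195*321)*10657 = (-675397 + 688545)*10657 = 13148*10657 = 140118236)
G - ((-1351204 + 1234821) - 625006) = 140118236 - ((-1351204 + 1234821) - 625006) = 140118236 - (-116383 - 625006) = 140118236 - 1*(-741389) = 140118236 + 741389 = 140859625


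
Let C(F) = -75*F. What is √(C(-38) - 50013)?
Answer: I*√47163 ≈ 217.17*I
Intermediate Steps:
√(C(-38) - 50013) = √(-75*(-38) - 50013) = √(2850 - 50013) = √(-47163) = I*√47163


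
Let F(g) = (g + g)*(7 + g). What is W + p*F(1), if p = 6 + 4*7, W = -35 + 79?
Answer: 588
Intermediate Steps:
F(g) = 2*g*(7 + g) (F(g) = (2*g)*(7 + g) = 2*g*(7 + g))
W = 44
p = 34 (p = 6 + 28 = 34)
W + p*F(1) = 44 + 34*(2*1*(7 + 1)) = 44 + 34*(2*1*8) = 44 + 34*16 = 44 + 544 = 588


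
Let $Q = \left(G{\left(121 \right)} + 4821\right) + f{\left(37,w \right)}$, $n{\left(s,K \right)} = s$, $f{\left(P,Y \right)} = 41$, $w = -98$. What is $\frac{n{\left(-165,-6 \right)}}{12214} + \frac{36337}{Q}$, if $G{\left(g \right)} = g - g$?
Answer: $\frac{110754472}{14846117} \approx 7.4602$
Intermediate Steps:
$G{\left(g \right)} = 0$
$Q = 4862$ ($Q = \left(0 + 4821\right) + 41 = 4821 + 41 = 4862$)
$\frac{n{\left(-165,-6 \right)}}{12214} + \frac{36337}{Q} = - \frac{165}{12214} + \frac{36337}{4862} = \frac{110754472}{14846117}$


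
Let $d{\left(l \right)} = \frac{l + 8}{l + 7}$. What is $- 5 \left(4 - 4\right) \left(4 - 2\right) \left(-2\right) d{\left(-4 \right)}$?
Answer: $0$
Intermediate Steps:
$d{\left(l \right)} = \frac{8 + l}{7 + l}$
$- 5 \left(4 - 4\right) \left(4 - 2\right) \left(-2\right) d{\left(-4 \right)} = - 5 \left(4 - 4\right) \left(4 - 2\right) \left(-2\right) \frac{8 - 4}{7 - 4} = - 5 \cdot 0 \cdot 2 \left(-2\right) \frac{1}{3} \cdot 4 = - 5 \cdot 0 \left(-2\right) \frac{1}{3} \cdot 4 = \left(-5\right) 0 \cdot \frac{4}{3} = 0 \cdot \frac{4}{3} = 0$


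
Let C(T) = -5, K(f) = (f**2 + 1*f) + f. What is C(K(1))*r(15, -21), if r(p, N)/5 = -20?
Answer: 500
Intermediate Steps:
K(f) = f**2 + 2*f (K(f) = (f**2 + f) + f = (f + f**2) + f = f**2 + 2*f)
r(p, N) = -100 (r(p, N) = 5*(-20) = -100)
C(K(1))*r(15, -21) = -5*(-100) = 500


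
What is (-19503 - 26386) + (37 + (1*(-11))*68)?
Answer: -46600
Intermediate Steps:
(-19503 - 26386) + (37 + (1*(-11))*68) = -45889 + (37 - 11*68) = -45889 + (37 - 748) = -45889 - 711 = -46600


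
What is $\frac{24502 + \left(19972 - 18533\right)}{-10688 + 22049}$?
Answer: $\frac{8647}{3787} \approx 2.2833$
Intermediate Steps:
$\frac{24502 + \left(19972 - 18533\right)}{-10688 + 22049} = \frac{24502 + 1439}{11361} = 25941 \cdot \frac{1}{11361} = \frac{8647}{3787}$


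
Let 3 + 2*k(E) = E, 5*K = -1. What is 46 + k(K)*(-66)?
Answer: 758/5 ≈ 151.60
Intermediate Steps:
K = -1/5 (K = (1/5)*(-1) = -1/5 ≈ -0.20000)
k(E) = -3/2 + E/2
46 + k(K)*(-66) = 46 + (-3/2 + (1/2)*(-1/5))*(-66) = 46 + (-3/2 - 1/10)*(-66) = 46 - 8/5*(-66) = 46 + 528/5 = 758/5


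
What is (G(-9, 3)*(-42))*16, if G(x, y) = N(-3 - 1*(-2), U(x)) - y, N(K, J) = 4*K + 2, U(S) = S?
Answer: 3360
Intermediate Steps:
N(K, J) = 2 + 4*K
G(x, y) = -2 - y (G(x, y) = (2 + 4*(-3 - 1*(-2))) - y = (2 + 4*(-3 + 2)) - y = (2 + 4*(-1)) - y = (2 - 4) - y = -2 - y)
(G(-9, 3)*(-42))*16 = ((-2 - 1*3)*(-42))*16 = ((-2 - 3)*(-42))*16 = -5*(-42)*16 = 210*16 = 3360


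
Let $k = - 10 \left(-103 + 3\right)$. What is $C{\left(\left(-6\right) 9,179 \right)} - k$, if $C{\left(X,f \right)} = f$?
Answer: $-821$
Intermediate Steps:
$k = 1000$ ($k = \left(-10\right) \left(-100\right) = 1000$)
$C{\left(\left(-6\right) 9,179 \right)} - k = 179 - 1000 = -821$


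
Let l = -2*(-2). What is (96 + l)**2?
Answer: 10000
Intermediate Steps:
l = 4
(96 + l)**2 = (96 + 4)**2 = 100**2 = 10000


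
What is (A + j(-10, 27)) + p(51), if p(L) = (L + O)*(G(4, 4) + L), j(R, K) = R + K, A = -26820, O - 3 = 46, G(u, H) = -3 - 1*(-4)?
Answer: -21603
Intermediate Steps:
G(u, H) = 1 (G(u, H) = -3 + 4 = 1)
O = 49 (O = 3 + 46 = 49)
j(R, K) = K + R
p(L) = (1 + L)*(49 + L) (p(L) = (L + 49)*(1 + L) = (49 + L)*(1 + L) = (1 + L)*(49 + L))
(A + j(-10, 27)) + p(51) = (-26820 + (27 - 10)) + (49 + 51**2 + 50*51) = (-26820 + 17) + (49 + 2601 + 2550) = -26803 + 5200 = -21603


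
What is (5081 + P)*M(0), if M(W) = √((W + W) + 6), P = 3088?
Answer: 8169*√6 ≈ 20010.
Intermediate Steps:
M(W) = √(6 + 2*W) (M(W) = √(2*W + 6) = √(6 + 2*W))
(5081 + P)*M(0) = (5081 + 3088)*√(6 + 2*0) = 8169*√(6 + 0) = 8169*√6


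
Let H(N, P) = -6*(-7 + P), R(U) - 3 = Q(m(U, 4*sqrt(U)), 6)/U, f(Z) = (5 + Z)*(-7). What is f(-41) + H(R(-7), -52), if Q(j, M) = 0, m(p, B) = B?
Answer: 606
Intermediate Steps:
f(Z) = -35 - 7*Z
R(U) = 3 (R(U) = 3 + 0/U = 3 + 0 = 3)
H(N, P) = 42 - 6*P
f(-41) + H(R(-7), -52) = (-35 - 7*(-41)) + (42 - 6*(-52)) = (-35 + 287) + (42 + 312) = 252 + 354 = 606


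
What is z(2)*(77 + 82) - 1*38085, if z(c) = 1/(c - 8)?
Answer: -76223/2 ≈ -38112.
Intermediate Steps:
z(c) = 1/(-8 + c)
z(2)*(77 + 82) - 1*38085 = (77 + 82)/(-8 + 2) - 1*38085 = 159/(-6) - 38085 = -1/6*159 - 38085 = -53/2 - 38085 = -76223/2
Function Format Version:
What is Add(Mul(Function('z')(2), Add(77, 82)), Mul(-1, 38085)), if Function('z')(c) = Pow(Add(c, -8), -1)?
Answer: Rational(-76223, 2) ≈ -38112.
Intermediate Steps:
Function('z')(c) = Pow(Add(-8, c), -1)
Add(Mul(Function('z')(2), Add(77, 82)), Mul(-1, 38085)) = Add(Mul(Pow(Add(-8, 2), -1), Add(77, 82)), Mul(-1, 38085)) = Add(Mul(Pow(-6, -1), 159), -38085) = Add(Mul(Rational(-1, 6), 159), -38085) = Add(Rational(-53, 2), -38085) = Rational(-76223, 2)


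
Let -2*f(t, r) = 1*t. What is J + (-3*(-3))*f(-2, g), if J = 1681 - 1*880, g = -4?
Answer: 810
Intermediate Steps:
f(t, r) = -t/2
J = 801 (J = 1681 - 880 = 801)
J + (-3*(-3))*f(-2, g) = 801 + (-3*(-3))*(-1/2*(-2)) = 801 + 9*1 = 801 + 9 = 810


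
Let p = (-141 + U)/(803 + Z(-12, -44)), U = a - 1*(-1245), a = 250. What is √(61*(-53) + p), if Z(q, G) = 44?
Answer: I*√19158979/77 ≈ 56.845*I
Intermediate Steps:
U = 1495 (U = 250 - 1*(-1245) = 250 + 1245 = 1495)
p = 1354/847 (p = (-141 + 1495)/(803 + 44) = 1354/847 ≈ 1.5986)
√(61*(-53) + p) = √(61*(-53) + 1354/847) = √(-3233 + 1354/847) = √(-2736997/847) = I*√19158979/77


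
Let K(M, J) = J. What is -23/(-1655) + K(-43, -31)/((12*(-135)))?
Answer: 17713/536220 ≈ 0.033033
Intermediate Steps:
-23/(-1655) + K(-43, -31)/((12*(-135))) = -23/(-1655) - 31/(12*(-135)) = -23*(-1/1655) - 31/(-1620) = 23/1655 - 31*(-1/1620) = 23/1655 + 31/1620 = 17713/536220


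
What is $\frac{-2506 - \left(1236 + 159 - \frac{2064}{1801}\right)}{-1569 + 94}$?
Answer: $\frac{7023637}{2656475} \approx 2.644$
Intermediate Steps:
$\frac{-2506 - \left(1236 + 159 - \frac{2064}{1801}\right)}{-1569 + 94} = \frac{-2506 - \frac{2510331}{1801}}{-1475} = \left(-2506 + \left(\frac{2064}{1801} - 1395\right)\right) \left(- \frac{1}{1475}\right) = \left(-2506 - \frac{2510331}{1801}\right) \left(- \frac{1}{1475}\right) = \left(- \frac{7023637}{1801}\right) \left(- \frac{1}{1475}\right) = \frac{7023637}{2656475}$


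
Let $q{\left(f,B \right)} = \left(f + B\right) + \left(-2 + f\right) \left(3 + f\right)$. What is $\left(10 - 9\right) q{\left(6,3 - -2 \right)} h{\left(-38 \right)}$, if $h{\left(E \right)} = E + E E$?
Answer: $66082$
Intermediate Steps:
$q{\left(f,B \right)} = B + f + \left(-2 + f\right) \left(3 + f\right)$ ($q{\left(f,B \right)} = \left(B + f\right) + \left(-2 + f\right) \left(3 + f\right) = B + f + \left(-2 + f\right) \left(3 + f\right)$)
$h{\left(E \right)} = E + E^{2}$
$\left(10 - 9\right) q{\left(6,3 - -2 \right)} h{\left(-38 \right)} = \left(10 - 9\right) \left(-6 + \left(3 - -2\right) + 6^{2} + 2 \cdot 6\right) \left(- 38 \left(1 - 38\right)\right) = 1 \left(-6 + \left(3 + 2\right) + 36 + 12\right) \left(\left(-38\right) \left(-37\right)\right) = 1 \left(-6 + 5 + 36 + 12\right) 1406 = 1 \cdot 47 \cdot 1406 = 47 \cdot 1406 = 66082$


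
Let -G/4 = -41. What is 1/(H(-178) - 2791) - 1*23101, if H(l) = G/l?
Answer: -5740159670/248481 ≈ -23101.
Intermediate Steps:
G = 164 (G = -4*(-41) = 164)
H(l) = 164/l
1/(H(-178) - 2791) - 1*23101 = 1/(164/(-178) - 2791) - 1*23101 = 1/(164*(-1/178) - 2791) - 23101 = 1/(-82/89 - 2791) - 23101 = 1/(-248481/89) - 23101 = -89/248481 - 23101 = -5740159670/248481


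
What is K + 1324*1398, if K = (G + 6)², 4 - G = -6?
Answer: 1851208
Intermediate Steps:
G = 10 (G = 4 - 1*(-6) = 4 + 6 = 10)
K = 256 (K = (10 + 6)² = 16² = 256)
K + 1324*1398 = 256 + 1324*1398 = 256 + 1850952 = 1851208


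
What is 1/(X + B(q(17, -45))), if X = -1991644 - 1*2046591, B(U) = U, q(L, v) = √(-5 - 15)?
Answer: -807647/3261468383049 - 2*I*√5/16307341915245 ≈ -2.4763e-7 - 2.7424e-13*I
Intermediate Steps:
q(L, v) = 2*I*√5 (q(L, v) = √(-20) = 2*I*√5)
X = -4038235 (X = -1991644 - 2046591 = -4038235)
1/(X + B(q(17, -45))) = 1/(-4038235 + 2*I*√5)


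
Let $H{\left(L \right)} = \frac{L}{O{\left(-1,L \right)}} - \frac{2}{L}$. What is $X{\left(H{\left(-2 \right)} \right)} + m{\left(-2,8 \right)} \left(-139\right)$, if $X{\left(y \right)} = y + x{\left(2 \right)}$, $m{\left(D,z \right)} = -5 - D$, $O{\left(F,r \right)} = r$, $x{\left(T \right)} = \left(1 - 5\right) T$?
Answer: $411$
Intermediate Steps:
$x{\left(T \right)} = - 4 T$
$H{\left(L \right)} = 1 - \frac{2}{L}$ ($H{\left(L \right)} = \frac{L}{L} - \frac{2}{L} = 1 - \frac{2}{L}$)
$X{\left(y \right)} = -8 + y$ ($X{\left(y \right)} = y - 8 = -8 + y$)
$X{\left(H{\left(-2 \right)} \right)} + m{\left(-2,8 \right)} \left(-139\right) = \left(-8 + \frac{-2 - 2}{-2}\right) + \left(-5 - -2\right) \left(-139\right) = \left(-8 - -2\right) + \left(-5 + 2\right) \left(-139\right) = \left(-8 + 2\right) - -417 = -6 + 417 = 411$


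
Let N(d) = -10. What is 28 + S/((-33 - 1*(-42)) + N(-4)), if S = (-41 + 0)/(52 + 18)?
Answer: 2001/70 ≈ 28.586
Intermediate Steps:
S = -41/70 ≈ -0.58571
28 + S/((-33 - 1*(-42)) + N(-4)) = 28 - 41/70/((-33 - 1*(-42)) - 10) = 28 - 41/70/((-33 + 42) - 10) = 28 - 41/70/(9 - 10) = 28 - 41/70/(-1) = 28 - 1*(-41/70) = 28 + 41/70 = 2001/70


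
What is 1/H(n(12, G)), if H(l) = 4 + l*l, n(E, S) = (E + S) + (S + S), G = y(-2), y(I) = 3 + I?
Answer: 1/229 ≈ 0.0043668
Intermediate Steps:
G = 1 (G = 3 - 2 = 1)
n(E, S) = E + 3*S (n(E, S) = (E + S) + 2*S = E + 3*S)
H(l) = 4 + l**2
1/H(n(12, G)) = 1/(4 + (12 + 3*1)**2) = 1/(4 + (12 + 3)**2) = 1/(4 + 15**2) = 1/(4 + 225) = 1/229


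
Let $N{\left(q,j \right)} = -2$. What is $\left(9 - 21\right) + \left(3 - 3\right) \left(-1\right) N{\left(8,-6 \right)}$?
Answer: $-12$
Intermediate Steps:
$\left(9 - 21\right) + \left(3 - 3\right) \left(-1\right) N{\left(8,-6 \right)} = \left(9 - 21\right) + \left(3 - 3\right) \left(-1\right) \left(-2\right) = -12 + 0 \left(-1\right) \left(-2\right) = -12 + 0 \left(-2\right) = -12 + 0 = -12$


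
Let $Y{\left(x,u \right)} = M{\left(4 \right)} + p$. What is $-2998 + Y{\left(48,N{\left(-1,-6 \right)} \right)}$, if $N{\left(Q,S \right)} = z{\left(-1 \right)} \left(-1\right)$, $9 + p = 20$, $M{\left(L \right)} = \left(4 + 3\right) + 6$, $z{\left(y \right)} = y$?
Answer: $-2974$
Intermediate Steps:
$M{\left(L \right)} = 13$ ($M{\left(L \right)} = 7 + 6 = 13$)
$p = 11$ ($p = -9 + 20 = 11$)
$N{\left(Q,S \right)} = 1$ ($N{\left(Q,S \right)} = \left(-1\right) \left(-1\right) = 1$)
$Y{\left(x,u \right)} = 24$ ($Y{\left(x,u \right)} = 13 + 11 = 24$)
$-2998 + Y{\left(48,N{\left(-1,-6 \right)} \right)} = -2998 + 24 = -2974$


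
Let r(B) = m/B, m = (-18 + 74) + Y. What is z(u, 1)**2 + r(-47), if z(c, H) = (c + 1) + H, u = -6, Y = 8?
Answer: 688/47 ≈ 14.638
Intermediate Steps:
z(c, H) = 1 + H + c (z(c, H) = (1 + c) + H = 1 + H + c)
m = 64 (m = (-18 + 74) + 8 = 56 + 8 = 64)
r(B) = 64/B
z(u, 1)**2 + r(-47) = (1 + 1 - 6)**2 + 64/(-47) = (-4)**2 + 64*(-1/47) = 16 - 64/47 = 688/47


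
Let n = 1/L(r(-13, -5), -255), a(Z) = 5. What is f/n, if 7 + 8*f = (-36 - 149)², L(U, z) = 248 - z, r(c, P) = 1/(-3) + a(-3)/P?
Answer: 8605827/4 ≈ 2.1515e+6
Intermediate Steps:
r(c, P) = -⅓ + 5/P (r(c, P) = 1/(-3) + 5/P = 1*(-⅓) + 5/P = -⅓ + 5/P)
f = 17109/4 (f = -7/8 + (-36 - 149)²/8 = -7/8 + (⅛)*(-185)² = -7/8 + (⅛)*34225 = -7/8 + 34225/8 = 17109/4 ≈ 4277.3)
n = 1/503 (n = 1/(248 - 1*(-255)) = 1/(248 + 255) = 1/503 ≈ 0.0019881)
f/n = 17109/(4*(1/503)) = (17109/4)*503 = 8605827/4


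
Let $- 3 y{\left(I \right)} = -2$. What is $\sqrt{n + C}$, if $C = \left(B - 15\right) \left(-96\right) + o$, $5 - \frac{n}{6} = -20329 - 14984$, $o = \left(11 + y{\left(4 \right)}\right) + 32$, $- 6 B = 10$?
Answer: $\frac{\sqrt{1921965}}{3} \approx 462.12$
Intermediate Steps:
$B = - \frac{5}{3}$ ($B = \left(- \frac{1}{6}\right) 10 = - \frac{5}{3} \approx -1.6667$)
$y{\left(I \right)} = \frac{2}{3}$ ($y{\left(I \right)} = \left(- \frac{1}{3}\right) \left(-2\right) = \frac{2}{3}$)
$o = \frac{131}{3}$ ($o = \left(11 + \frac{2}{3}\right) + 32 = \frac{35}{3} + 32 = \frac{131}{3} \approx 43.667$)
$n = 211908$ ($n = 30 - 6 \left(-20329 - 14984\right) = 30 - -211878 = 30 + 211878 = 211908$)
$C = \frac{4931}{3}$ ($C = \left(- \frac{5}{3} - 15\right) \left(-96\right) + \frac{131}{3} = \left(- \frac{50}{3}\right) \left(-96\right) + \frac{131}{3} = 1600 + \frac{131}{3} = \frac{4931}{3} \approx 1643.7$)
$\sqrt{n + C} = \sqrt{211908 + \frac{4931}{3}} = \sqrt{\frac{640655}{3}} = \frac{\sqrt{1921965}}{3}$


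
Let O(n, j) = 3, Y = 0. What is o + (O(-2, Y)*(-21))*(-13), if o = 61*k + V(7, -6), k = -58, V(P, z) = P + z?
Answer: -2718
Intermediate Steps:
o = -3537 (o = 61*(-58) + (7 - 6) = -3538 + 1 = -3537)
o + (O(-2, Y)*(-21))*(-13) = -3537 + (3*(-21))*(-13) = -3537 - 63*(-13) = -3537 + 819 = -2718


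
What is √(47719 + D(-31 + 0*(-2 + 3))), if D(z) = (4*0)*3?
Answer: √47719 ≈ 218.45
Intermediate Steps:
D(z) = 0 (D(z) = 0*3 = 0)
√(47719 + D(-31 + 0*(-2 + 3))) = √(47719 + 0) = √47719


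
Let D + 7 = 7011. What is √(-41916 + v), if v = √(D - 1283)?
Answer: √(-41916 + √5721) ≈ 204.55*I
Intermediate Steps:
D = 7004 (D = -7 + 7011 = 7004)
v = √5721 (v = √(7004 - 1283) = √5721 ≈ 75.637)
√(-41916 + v) = √(-41916 + √5721)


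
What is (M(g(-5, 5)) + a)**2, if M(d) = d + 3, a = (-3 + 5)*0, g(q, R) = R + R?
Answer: 169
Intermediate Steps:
g(q, R) = 2*R
a = 0 (a = 2*0 = 0)
M(d) = 3 + d
(M(g(-5, 5)) + a)**2 = ((3 + 2*5) + 0)**2 = ((3 + 10) + 0)**2 = (13 + 0)**2 = 13**2 = 169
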